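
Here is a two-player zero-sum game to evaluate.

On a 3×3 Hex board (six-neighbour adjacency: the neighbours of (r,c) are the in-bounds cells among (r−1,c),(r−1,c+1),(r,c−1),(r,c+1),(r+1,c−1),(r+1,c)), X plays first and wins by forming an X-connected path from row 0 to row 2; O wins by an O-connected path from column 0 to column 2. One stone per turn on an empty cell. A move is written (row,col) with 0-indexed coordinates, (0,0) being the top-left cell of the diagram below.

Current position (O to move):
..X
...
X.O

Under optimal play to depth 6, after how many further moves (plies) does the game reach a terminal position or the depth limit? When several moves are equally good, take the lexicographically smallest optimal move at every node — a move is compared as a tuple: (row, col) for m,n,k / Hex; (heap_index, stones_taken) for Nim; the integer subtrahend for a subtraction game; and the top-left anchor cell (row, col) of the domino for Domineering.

PV length from [..X/.../X.O]: 4 plies

[..X/.../X.O] O move#1: (0,0):-1/O.X/.../X.O*, (0,1):-1/.OX/.../X.O, (1,0):-1/..X/O../X.O, (1,1):-1/..X/.O./X.O, (1,2):-1/..X/..O/X.O, (2,1):-1/..X/.../XOO
[O.X/.../X.O] X move#2: (0,1):+1/OXX/.../X.O*, (1,0):+1/O.X/X../X.O, (1,1):+1/O.X/.X./X.O, (1,2):+1/O.X/..X/X.O, (2,1):+1/O.X/.../XXO
[OXX/.../X.O] O move#3: (1,0):-1/OXX/O../X.O*, (1,1):-1/OXX/.O./X.O, (1,2):-1/OXX/..O/X.O, (2,1):-1/OXX/.../XOO
[OXX/O../X.O] X move#4: (1,1):+1/OXX/OX./X.O*, (1,2):+1/OXX/O.X/X.O, (2,1):+1/OXX/O../XXO
[OXX/OX./X.O] end (terminal -1, O#5); searched ..X/.../X.O to 6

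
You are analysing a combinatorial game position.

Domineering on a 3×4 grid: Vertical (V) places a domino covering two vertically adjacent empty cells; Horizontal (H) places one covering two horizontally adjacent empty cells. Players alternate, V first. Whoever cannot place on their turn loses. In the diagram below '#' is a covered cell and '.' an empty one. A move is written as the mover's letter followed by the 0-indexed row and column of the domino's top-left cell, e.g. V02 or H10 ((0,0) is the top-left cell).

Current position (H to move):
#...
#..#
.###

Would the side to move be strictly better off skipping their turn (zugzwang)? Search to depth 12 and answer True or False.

zugzwang(#.../#..#/.###, H) = False

[#.../#..#/.###] H move#1: H01:+1/###./#..#/.###*, H02:-1/#.##/#..#/.###, H11:+1/#.../####/.###
[###./#..#/.###] end (terminal -1, V#2); searched #.../#..#/.### to 12
if H skipped the turn, V would face:
~ [#.../#..#/.###] V move#1: V01:-1/##../##.#/.###, V02:+1/#.#./#.##/.###*
~ [#.#./#.##/.###] end (terminal -1, H#2); searched #.../#..#/.### to 12
compare (H): move=+1 vs pass=-1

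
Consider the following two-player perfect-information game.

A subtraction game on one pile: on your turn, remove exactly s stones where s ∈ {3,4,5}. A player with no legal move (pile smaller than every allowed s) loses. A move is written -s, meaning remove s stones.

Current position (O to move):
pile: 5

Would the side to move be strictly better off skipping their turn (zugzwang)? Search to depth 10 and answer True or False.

zugzwang(5, O) = False

[5] O move#1: -3:+1/2*, -4:+1/1, -5:+1/0
[2] end (terminal -1, X#2); searched 5 to 10
if O skipped the turn, X would face:
~ [5] X move#1: -3:+1/2*, -4:+1/1, -5:+1/0
~ [2] end (terminal -1, O#2); searched 5 to 10
compare (O): move=+1 vs pass=-1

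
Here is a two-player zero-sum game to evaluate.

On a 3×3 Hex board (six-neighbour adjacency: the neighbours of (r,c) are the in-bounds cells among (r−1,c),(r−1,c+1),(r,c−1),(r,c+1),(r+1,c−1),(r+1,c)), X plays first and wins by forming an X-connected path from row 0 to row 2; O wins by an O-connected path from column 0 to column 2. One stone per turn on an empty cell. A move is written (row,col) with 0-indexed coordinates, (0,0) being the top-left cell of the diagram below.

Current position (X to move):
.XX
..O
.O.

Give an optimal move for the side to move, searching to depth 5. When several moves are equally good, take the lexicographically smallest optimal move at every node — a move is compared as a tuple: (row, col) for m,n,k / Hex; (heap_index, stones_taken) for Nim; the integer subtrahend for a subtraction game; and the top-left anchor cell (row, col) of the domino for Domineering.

X's best at [.XX/..O/.O.]: (2,0)

[.XX/..O/.O.] X move#1: (0,0):-1/XXX/..O/.O., (1,0):-1/.XX/X.O/.O., (1,1):-1/.XX/.XO/.O., (2,0):+1/.XX/..O/XO.*, (2,2):-1/.XX/..O/.OX
[.XX/..O/XO.] O move#2: (0,0):-1/OXX/..O/XO.*, (1,0):-1/.XX/O.O/XO., (1,1):-1/.XX/.OO/XO., (2,2):-1/.XX/..O/XOO
[OXX/..O/XO.] X move#3: (1,0):+1/OXX/X.O/XO.*, (1,1):+1/OXX/.XO/XO., (2,2):+1/OXX/..O/XOX
[OXX/X.O/XO.] end (terminal -1, O#4); searched .XX/..O/.O. to 5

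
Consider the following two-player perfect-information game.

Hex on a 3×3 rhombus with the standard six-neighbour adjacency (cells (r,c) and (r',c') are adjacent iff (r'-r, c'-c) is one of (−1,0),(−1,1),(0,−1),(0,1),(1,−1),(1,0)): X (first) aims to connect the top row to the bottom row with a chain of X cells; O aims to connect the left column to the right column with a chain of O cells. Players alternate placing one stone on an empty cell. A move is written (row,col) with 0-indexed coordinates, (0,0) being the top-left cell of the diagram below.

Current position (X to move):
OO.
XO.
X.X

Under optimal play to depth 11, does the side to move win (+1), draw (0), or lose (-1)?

value(OO./XO./X.X, X) = -1

ply 1, X at OO./XO./X.X | (0,2)=-1→OOX/XO./X.X*; (1,2)=-1→OO./XOX/X.X; (2,1)=-1→OO./XO./XXX
ply 2, O at OOX/XO./X.X | (1,2)=+1→OOX/XOO/X.X*; (2,1)=-1→OOX/XO./XOX
ply 3: OOX/XOO/X.X is terminal -1 (X); from OO./XO./X.X depth 11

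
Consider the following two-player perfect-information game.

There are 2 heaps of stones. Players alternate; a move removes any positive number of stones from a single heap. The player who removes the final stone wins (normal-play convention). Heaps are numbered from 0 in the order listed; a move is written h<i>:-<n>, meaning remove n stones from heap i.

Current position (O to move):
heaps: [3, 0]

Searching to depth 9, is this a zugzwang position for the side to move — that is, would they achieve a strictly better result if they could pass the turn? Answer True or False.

[(3,0)] O move#1: h0:-1:-1/(2,0), h0:-2:-1/(1,0), h0:-3:+1/(0,0)*
[(0,0)] end (terminal -1, X#2); searched (3,0) to 9
if O skipped the turn, X would face:
~ [(3,0)] X move#1: h0:-1:-1/(2,0), h0:-2:-1/(1,0), h0:-3:+1/(0,0)*
~ [(0,0)] end (terminal -1, O#2); searched (3,0) to 9
compare (O): move=+1 vs pass=-1

zugzwang((3,0), O) = False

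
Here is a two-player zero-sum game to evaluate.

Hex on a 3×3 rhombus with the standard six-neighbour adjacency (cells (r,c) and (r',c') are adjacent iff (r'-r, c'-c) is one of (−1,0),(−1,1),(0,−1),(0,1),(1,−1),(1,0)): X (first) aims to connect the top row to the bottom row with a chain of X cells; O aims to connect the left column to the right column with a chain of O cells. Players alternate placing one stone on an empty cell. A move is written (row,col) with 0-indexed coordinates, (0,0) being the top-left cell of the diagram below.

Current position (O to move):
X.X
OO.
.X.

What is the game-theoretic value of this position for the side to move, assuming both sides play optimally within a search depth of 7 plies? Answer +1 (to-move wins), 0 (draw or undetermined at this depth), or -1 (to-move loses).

value(X.X/OO./.X., O) = +1

ply 1, O at X.X/OO./.X. | (0,1)=-1→XOX/OO./.X.; (1,2)=+1→X.X/OOO/.X.*; (2,0)=-1→X.X/OO./OX.; (2,2)=-1→X.X/OO./.XO
ply 2: X.X/OOO/.X. is terminal -1 (X); from X.X/OO./.X. depth 7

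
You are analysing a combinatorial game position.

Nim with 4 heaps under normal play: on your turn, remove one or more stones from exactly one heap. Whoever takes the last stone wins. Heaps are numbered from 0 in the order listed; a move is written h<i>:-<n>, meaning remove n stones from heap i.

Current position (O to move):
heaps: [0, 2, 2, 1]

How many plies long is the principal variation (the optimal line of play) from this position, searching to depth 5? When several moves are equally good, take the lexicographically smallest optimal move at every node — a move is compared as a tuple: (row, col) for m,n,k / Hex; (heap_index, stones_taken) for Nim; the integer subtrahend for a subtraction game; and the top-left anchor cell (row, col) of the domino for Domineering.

PV length from [(0,2,2,1)]: 5 plies

ply 1, O at (0,2,2,1) | h1:-1=-1→(0,1,2,1); h1:-2=-1→(0,0,2,1); h2:-1=-1→(0,2,1,1); h2:-2=-1→(0,2,0,1); h3:-1=+1→(0,2,2,0)*
ply 2, X at (0,2,2,0) | h1:-1=-1→(0,1,2,0)*; h1:-2=-1→(0,0,2,0); h2:-1=-1→(0,2,1,0); h2:-2=-1→(0,2,0,0)
ply 3, O at (0,1,2,0) | h1:-1=-1→(0,0,2,0); h2:-1=+1→(0,1,1,0)*; h2:-2=-1→(0,1,0,0)
ply 4, X at (0,1,1,0) | h1:-1=-1→(0,0,1,0)*; h2:-1=-1→(0,1,0,0)
ply 5, O at (0,0,1,0) | h2:-1=+1→(0,0,0,0)*
ply 6: (0,0,0,0) is terminal -1 (X); from (0,2,2,1) depth 5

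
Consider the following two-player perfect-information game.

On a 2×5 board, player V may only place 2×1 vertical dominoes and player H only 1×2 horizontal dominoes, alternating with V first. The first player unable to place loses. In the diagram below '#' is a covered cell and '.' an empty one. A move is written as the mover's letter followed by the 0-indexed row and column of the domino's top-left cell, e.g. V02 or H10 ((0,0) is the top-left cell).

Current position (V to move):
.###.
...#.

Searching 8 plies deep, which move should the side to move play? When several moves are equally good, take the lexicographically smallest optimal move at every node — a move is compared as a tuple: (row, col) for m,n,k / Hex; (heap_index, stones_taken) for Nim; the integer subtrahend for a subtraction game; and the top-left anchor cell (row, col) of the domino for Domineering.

V's best at [.###./...#.]: V00

[.###./...#.] V move#1: V00:+1/####./#..#.*, V04:-1/.####/...##
[####./#..#.] H move#2: H11:-1/####./####.*
[####./####.] V move#3: V04:+1/#####/#####*
[#####/#####] end (terminal -1, H#4); searched .###./...#. to 8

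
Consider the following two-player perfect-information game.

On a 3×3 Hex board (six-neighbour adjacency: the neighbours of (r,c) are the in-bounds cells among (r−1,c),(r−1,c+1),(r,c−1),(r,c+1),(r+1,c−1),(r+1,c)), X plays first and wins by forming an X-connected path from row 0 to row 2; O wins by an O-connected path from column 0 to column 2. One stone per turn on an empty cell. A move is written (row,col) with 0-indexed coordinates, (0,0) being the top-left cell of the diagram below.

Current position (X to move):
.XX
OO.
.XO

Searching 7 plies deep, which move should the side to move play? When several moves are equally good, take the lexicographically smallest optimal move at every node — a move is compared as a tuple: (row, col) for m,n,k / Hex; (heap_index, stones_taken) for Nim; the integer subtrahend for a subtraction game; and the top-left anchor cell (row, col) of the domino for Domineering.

[.XX/OO./.XO] X move#1: (0,0):-1/XXX/OO./.XO, (1,2):+1/.XX/OOX/.XO*, (2,0):-1/.XX/OO./XXO
[.XX/OOX/.XO] end (terminal -1, O#2); searched .XX/OO./.XO to 7

X's best at [.XX/OO./.XO]: (1,2)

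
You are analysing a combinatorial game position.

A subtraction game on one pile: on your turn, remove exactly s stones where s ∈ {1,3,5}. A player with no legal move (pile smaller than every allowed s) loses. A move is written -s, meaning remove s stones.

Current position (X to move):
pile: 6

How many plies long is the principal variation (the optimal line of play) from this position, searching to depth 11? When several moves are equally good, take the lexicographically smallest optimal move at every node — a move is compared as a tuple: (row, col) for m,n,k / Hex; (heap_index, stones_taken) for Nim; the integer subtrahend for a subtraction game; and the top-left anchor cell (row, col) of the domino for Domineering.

PV length from [6]: 6 plies

ply 1, X at 6 | -1=-1→5*; -3=-1→3; -5=-1→1
ply 2, O at 5 | -1=+1→4*; -3=+1→2; -5=+1→0
ply 3, X at 4 | -1=-1→3*; -3=-1→1
ply 4, O at 3 | -1=+1→2*; -3=+1→0
ply 5, X at 2 | -1=-1→1*
ply 6, O at 1 | -1=+1→0*
ply 7: 0 is terminal -1 (X); from 6 depth 11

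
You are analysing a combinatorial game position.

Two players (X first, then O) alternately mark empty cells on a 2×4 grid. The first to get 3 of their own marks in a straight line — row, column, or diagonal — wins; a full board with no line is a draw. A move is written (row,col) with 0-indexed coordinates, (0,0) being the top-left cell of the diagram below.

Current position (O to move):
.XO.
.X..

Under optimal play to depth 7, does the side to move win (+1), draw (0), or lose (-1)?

p1 O@[.XO./.X..]: (0,0)[OXO./.X..]-1 (0,3)[.XOO/.X..]-1 (1,0)[.XO./OX..]+0* (1,2)[.XO./.XO.]+0 (1,3)[.XO./.X.O]+0
p2 X@[.XO./OX..]: (0,0)[XXO./OX..]+0* (0,3)[.XOX/OX..]+0 (1,2)[.XO./OXX.]+0 (1,3)[.XO./OX.X]+0
p3 O@[XXO./OX..]: (0,3)[XXOO/OX..]+0* (1,2)[XXO./OXO.]+0 (1,3)[XXO./OX.O]+0
p4 X@[XXOO/OX..]: (1,2)[XXOO/OXX.]+0* (1,3)[XXOO/OX.X]+0
p5 O@[XXOO/OXX.]: (1,3)[XXOO/OXXO]+0*
p6 X@[XXOO/OXXO] terminal +0; root [.XO./.X..] d7

value(.XO./.X.., O) = 0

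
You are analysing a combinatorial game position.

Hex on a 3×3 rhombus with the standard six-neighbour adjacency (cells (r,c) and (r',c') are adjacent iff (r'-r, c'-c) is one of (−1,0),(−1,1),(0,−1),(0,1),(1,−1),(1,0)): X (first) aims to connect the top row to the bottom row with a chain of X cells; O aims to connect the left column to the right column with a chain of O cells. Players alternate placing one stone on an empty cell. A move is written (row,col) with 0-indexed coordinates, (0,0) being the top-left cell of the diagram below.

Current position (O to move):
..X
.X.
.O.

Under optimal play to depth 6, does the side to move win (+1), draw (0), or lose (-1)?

ply 1, O at ..X/.X./.O. | (0,0)=-1→O.X/.X./.O.; (0,1)=-1→.OX/.X./.O.; (1,0)=-1→..X/OX./.O.; (1,2)=-1→..X/.XO/.O.; (2,0)=+1→..X/.X./OO.*; (2,2)=-1→..X/.X./.OO
ply 2, X at ..X/.X./OO. | (0,0)=-1→X.X/.X./OO.*; (0,1)=-1→.XX/.X./OO.; (1,0)=-1→..X/XX./OO.; (1,2)=-1→..X/.XX/OO.; (2,2)=-1→..X/.X./OOX
ply 3, O at X.X/.X./OO. | (0,1)=+1→XOX/.X./OO.*; (1,0)=+1→X.X/OX./OO.; (1,2)=+1→X.X/.XO/OO.; (2,2)=+1→X.X/.X./OOO
ply 4, X at XOX/.X./OO. | (1,0)=-1→XOX/XX./OO.*; (1,2)=-1→XOX/.XX/OO.; (2,2)=-1→XOX/.X./OOX
ply 5, O at XOX/XX./OO. | (1,2)=+1→XOX/XXO/OO.*; (2,2)=+1→XOX/XX./OOO
ply 6: XOX/XXO/OO. is terminal -1 (X); from ..X/.X./.O. depth 6

value(..X/.X./.O., O) = +1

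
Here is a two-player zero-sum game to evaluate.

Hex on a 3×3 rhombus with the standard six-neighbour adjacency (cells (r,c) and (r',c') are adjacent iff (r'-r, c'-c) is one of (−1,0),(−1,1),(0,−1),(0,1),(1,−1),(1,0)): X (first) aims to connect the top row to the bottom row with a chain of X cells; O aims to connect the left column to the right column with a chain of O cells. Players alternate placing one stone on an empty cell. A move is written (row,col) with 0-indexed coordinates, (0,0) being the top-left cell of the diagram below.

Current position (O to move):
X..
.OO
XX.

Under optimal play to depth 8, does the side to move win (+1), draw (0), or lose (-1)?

value(X../.OO/XX., O) = +1

[X../.OO/XX.] O move#1: (0,1):-1/XO./.OO/XX., (0,2):-1/X.O/.OO/XX., (1,0):+1/X../OOO/XX.*, (2,2):-1/X../.OO/XXO
[X../OOO/XX.] end (terminal -1, X#2); searched X../.OO/XX. to 8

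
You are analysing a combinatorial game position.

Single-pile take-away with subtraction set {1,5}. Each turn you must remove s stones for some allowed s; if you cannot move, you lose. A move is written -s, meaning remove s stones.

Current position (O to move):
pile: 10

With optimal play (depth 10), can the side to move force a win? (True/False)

p1 O@[10]: -1[9]-1* -5[5]-1
p2 X@[9]: -1[8]+1* -5[4]+1
p3 O@[8]: -1[7]-1* -5[3]-1
p4 X@[7]: -1[6]+1* -5[2]+1
p5 O@[6]: -1[5]-1* -5[1]-1
p6 X@[5]: -1[4]+1* -5[0]+1
p7 O@[4]: -1[3]-1*
p8 X@[3]: -1[2]+1*
p9 O@[2]: -1[1]-1*
p10 X@[1]: -1[0]+1*
p11 O@[0] terminal -1; root [10] d10

O winning at [10]: False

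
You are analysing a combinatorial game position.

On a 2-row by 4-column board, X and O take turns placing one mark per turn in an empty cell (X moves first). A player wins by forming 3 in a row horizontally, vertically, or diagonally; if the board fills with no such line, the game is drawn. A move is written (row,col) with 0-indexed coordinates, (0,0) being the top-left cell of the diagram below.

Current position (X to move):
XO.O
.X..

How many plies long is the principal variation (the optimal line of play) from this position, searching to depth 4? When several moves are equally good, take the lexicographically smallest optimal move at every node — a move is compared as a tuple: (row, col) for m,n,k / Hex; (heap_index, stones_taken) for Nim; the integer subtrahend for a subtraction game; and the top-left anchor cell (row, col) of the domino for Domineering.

PV length from [XO.O/.X..]: 4 plies

p1 X@[XO.O/.X..]: (0,2)[XOXO/.X..]+0* (1,0)[XO.O/XX..]-1 (1,2)[XO.O/.XX.]-1 (1,3)[XO.O/.X.X]-1
p2 O@[XOXO/.X..]: (1,0)[XOXO/OX..]+0* (1,2)[XOXO/.XO.]+0 (1,3)[XOXO/.X.O]+0
p3 X@[XOXO/OX..]: (1,2)[XOXO/OXX.]+0* (1,3)[XOXO/OX.X]+0
p4 O@[XOXO/OXX.]: (1,3)[XOXO/OXXO]+0*
p5 X@[XOXO/OXXO] terminal +0; root [XO.O/.X..] d4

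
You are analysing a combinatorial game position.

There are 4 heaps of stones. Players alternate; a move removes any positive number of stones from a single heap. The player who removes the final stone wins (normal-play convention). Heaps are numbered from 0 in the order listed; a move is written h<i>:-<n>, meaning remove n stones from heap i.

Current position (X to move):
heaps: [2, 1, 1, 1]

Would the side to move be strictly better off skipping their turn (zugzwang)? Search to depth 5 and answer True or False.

zugzwang((2,1,1,1), X) = False

[(2,1,1,1)] X move#1: h0:-1:+1/(1,1,1,1)*, h0:-2:-1/(0,1,1,1), h1:-1:-1/(2,0,1,1), h2:-1:-1/(2,1,0,1), h3:-1:-1/(2,1,1,0)
[(1,1,1,1)] O move#2: h0:-1:-1/(0,1,1,1)*, h1:-1:-1/(1,0,1,1), h2:-1:-1/(1,1,0,1), h3:-1:-1/(1,1,1,0)
[(0,1,1,1)] X move#3: h1:-1:+1/(0,0,1,1)*, h2:-1:+1/(0,1,0,1), h3:-1:+1/(0,1,1,0)
[(0,0,1,1)] O move#4: h2:-1:-1/(0,0,0,1)*, h3:-1:-1/(0,0,1,0)
[(0,0,0,1)] X move#5: h3:-1:+1/(0,0,0,0)*
[(0,0,0,0)] end (terminal -1, O#6); searched (2,1,1,1) to 5
suppose X passes — search the same position with O to move:
pass> [(2,1,1,1)] O move#1: h0:-1:+1/(1,1,1,1)*, h0:-2:-1/(0,1,1,1), h1:-1:-1/(2,0,1,1), h2:-1:-1/(2,1,0,1), h3:-1:-1/(2,1,1,0)
pass> [(1,1,1,1)] X move#2: h0:-1:-1/(0,1,1,1)*, h1:-1:-1/(1,0,1,1), h2:-1:-1/(1,1,0,1), h3:-1:-1/(1,1,1,0)
pass> [(0,1,1,1)] O move#3: h1:-1:+1/(0,0,1,1)*, h2:-1:+1/(0,1,0,1), h3:-1:+1/(0,1,1,0)
pass> [(0,0,1,1)] X move#4: h2:-1:-1/(0,0,0,1)*, h3:-1:-1/(0,0,1,0)
pass> [(0,0,0,1)] O move#5: h3:-1:+1/(0,0,0,0)*
pass> [(0,0,0,0)] end (terminal -1, X#6); searched (2,1,1,1) to 5
for X: play +1, pass -1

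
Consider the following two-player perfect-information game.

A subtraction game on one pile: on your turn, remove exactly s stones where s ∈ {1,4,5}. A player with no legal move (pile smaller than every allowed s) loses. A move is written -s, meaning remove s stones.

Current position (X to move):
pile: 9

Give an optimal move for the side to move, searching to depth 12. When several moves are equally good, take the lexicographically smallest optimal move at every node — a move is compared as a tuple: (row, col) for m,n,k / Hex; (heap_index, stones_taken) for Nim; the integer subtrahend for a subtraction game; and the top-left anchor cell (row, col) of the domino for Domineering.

ply 1, X at 9 | -1=+1→8*; -4=-1→5; -5=-1→4
ply 2, O at 8 | -1=-1→7*; -4=-1→4; -5=-1→3
ply 3, X at 7 | -1=-1→6; -4=-1→3; -5=+1→2*
ply 4, O at 2 | -1=-1→1*
ply 5, X at 1 | -1=+1→0*
ply 6: 0 is terminal -1 (O); from 9 depth 12

X's best at [9]: -1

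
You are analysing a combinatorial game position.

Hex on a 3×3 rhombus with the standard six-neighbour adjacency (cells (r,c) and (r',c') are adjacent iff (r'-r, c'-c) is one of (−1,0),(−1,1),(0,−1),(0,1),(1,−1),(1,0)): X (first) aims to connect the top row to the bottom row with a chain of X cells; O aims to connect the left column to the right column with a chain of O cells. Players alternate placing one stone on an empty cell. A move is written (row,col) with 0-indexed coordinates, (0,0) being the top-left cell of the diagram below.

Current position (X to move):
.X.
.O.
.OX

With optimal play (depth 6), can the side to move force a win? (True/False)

X winning at [.X./.O./.OX]: False

ply 1, X at .X./.O./.OX | (0,0)=-1→XX./.O./.OX*; (0,2)=-1→.XX/.O./.OX; (1,0)=-1→.X./XO./.OX; (1,2)=-1→.X./.OX/.OX; (2,0)=-1→.X./.O./XOX
ply 2, O at XX./.O./.OX | (0,2)=+1→XXO/.O./.OX*; (1,0)=+1→XX./OO./.OX; (1,2)=+1→XX./.OO/.OX; (2,0)=+1→XX./.O./OOX
ply 3, X at XXO/.O./.OX | (1,0)=-1→XXO/XO./.OX*; (1,2)=-1→XXO/.OX/.OX; (2,0)=-1→XXO/.O./XOX
ply 4, O at XXO/XO./.OX | (1,2)=-1→XXO/XOO/.OX; (2,0)=+1→XXO/XO./OOX*
ply 5: XXO/XO./OOX is terminal -1 (X); from .X./.O./.OX depth 6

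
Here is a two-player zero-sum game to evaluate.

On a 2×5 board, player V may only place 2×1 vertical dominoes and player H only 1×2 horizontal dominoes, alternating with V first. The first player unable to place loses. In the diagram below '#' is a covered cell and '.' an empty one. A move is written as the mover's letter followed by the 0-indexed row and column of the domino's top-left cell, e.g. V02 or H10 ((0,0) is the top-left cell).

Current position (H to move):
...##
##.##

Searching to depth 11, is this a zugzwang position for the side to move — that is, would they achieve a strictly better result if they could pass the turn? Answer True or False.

zugzwang(...##/##.##, H) = False

ply 1, H at ...##/##.## | H00=-1→##.##/##.##; H01=+1→.####/##.##*
ply 2: .####/##.## is terminal -1 (V); from ...##/##.## depth 11
if H skipped the turn, V would face:
~ ply 1, V at ...##/##.## | V02=-1→..###/#####*
~ ply 2, H at ..###/##### | H00=+1→#####/#####*
~ ply 3: #####/##### is terminal -1 (V); from ...##/##.## depth 11
compare (H): move=+1 vs pass=+1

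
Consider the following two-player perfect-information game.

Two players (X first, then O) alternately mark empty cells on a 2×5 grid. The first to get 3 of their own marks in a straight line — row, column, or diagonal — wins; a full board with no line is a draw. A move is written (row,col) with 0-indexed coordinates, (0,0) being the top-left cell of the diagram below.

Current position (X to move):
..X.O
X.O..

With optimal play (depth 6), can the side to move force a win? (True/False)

ply 1, X at ..X.O/X.O.. | (0,0)=+0→X.X.O/X.O..; (0,1)=+1→.XX.O/X.O..*; (0,3)=+0→..XXO/X.O..; (1,1)=+0→..X.O/XXO..; (1,3)=+0→..X.O/X.OX.; (1,4)=+0→..X.O/X.O.X
ply 2, O at .XX.O/X.O.. | (0,0)=-1→OXX.O/X.O..*; (0,3)=-1→.XXOO/X.O..; (1,1)=-1→.XX.O/XOO..; (1,3)=-1→.XX.O/X.OO.; (1,4)=-1→.XX.O/X.O.O
ply 3, X at OXX.O/X.O.. | (0,3)=+1→OXXXO/X.O..*; (1,1)=+0→OXX.O/XXO..; (1,3)=+0→OXX.O/X.OX.; (1,4)=+0→OXX.O/X.O.X
ply 4: OXXXO/X.O.. is terminal -1 (O); from ..X.O/X.O.. depth 6

X winning at [..X.O/X.O..]: True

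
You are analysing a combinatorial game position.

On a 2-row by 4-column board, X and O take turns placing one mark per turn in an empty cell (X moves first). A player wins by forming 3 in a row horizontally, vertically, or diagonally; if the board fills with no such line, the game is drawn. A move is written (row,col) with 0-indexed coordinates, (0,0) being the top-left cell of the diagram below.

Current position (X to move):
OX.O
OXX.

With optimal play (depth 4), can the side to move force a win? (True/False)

[OX.O/OXX.] X move#1: (0,2):+0/OXXO/OXX., (1,3):+1/OX.O/OXXX*
[OX.O/OXXX] end (terminal -1, O#2); searched OX.O/OXX. to 4

X winning at [OX.O/OXX.]: True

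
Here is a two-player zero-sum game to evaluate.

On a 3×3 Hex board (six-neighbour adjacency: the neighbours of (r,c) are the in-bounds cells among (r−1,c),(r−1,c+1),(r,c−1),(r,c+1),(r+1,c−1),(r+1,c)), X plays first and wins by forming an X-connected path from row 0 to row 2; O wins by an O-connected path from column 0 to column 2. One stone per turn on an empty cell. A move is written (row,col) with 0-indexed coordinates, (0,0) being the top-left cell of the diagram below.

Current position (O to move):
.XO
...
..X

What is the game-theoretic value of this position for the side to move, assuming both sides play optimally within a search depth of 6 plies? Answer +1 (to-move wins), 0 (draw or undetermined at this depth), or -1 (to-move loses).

value(.XO/.../..X, O) = +1

ply 1, O at .XO/.../..X | (0,0)=-1→OXO/.../..X; (1,0)=-1→.XO/O../..X; (1,1)=+1→.XO/.O./..X*; (1,2)=-1→.XO/..O/..X; (2,0)=-1→.XO/.../O.X; (2,1)=-1→.XO/.../.OX
ply 2, X at .XO/.O./..X | (0,0)=-1→XXO/.O./..X*; (1,0)=-1→.XO/XO./..X; (1,2)=-1→.XO/.OX/..X; (2,0)=-1→.XO/.O./X.X; (2,1)=-1→.XO/.O./.XX
ply 3, O at XXO/.O./..X | (1,0)=+1→XXO/OO./..X*; (1,2)=+1→XXO/.OO/..X; (2,0)=+1→XXO/.O./O.X; (2,1)=+1→XXO/.O./.OX
ply 4: XXO/OO./..X is terminal -1 (X); from .XO/.../..X depth 6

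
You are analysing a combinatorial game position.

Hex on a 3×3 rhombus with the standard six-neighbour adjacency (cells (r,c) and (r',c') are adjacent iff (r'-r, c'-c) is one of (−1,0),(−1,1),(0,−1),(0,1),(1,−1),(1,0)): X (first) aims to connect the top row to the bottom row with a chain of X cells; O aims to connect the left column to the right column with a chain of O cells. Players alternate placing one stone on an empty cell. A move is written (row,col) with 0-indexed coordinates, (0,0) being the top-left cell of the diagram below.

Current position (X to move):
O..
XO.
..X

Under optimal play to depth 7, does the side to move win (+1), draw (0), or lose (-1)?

p1 X@[O../XO./..X]: (0,1)[OX./XO./..X]-1* (0,2)[O.X/XO./..X]-1 (1,2)[O../XOX/..X]-1 (2,0)[O../XO./X.X]-1 (2,1)[O../XO./.XX]-1
p2 O@[OX./XO./..X]: (0,2)[OXO/XO./..X]-1 (1,2)[OX./XOO/..X]-1 (2,0)[OX./XO./O.X]+1* (2,1)[OX./XO./.OX]-1
p3 X@[OX./XO./O.X]: (0,2)[OXX/XO./O.X]-1* (1,2)[OX./XOX/O.X]-1 (2,1)[OX./XO./OXX]-1
p4 O@[OXX/XO./O.X]: (1,2)[OXX/XOO/O.X]+1* (2,1)[OXX/XO./OOX]-1
p5 X@[OXX/XOO/O.X] terminal -1; root [O../XO./..X] d7

value(O../XO./..X, X) = -1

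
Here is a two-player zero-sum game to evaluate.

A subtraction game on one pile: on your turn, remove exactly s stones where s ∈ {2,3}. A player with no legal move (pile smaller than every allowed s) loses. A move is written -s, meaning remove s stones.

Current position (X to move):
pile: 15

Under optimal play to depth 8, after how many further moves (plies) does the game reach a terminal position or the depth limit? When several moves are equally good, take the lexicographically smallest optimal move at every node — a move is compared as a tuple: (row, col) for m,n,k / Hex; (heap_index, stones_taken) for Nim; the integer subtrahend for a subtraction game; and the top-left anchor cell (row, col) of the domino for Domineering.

PV length from [15]: 6 plies

ply 1, X at 15 | -2=-1→13*; -3=-1→12
ply 2, O at 13 | -2=+1→11*; -3=+1→10
ply 3, X at 11 | -2=-1→9*; -3=-1→8
ply 4, O at 9 | -2=-1→7; -3=+1→6*
ply 5, X at 6 | -2=-1→4*; -3=-1→3
ply 6, O at 4 | -2=-1→2; -3=+1→1*
ply 7: 1 is terminal -1 (X); from 15 depth 8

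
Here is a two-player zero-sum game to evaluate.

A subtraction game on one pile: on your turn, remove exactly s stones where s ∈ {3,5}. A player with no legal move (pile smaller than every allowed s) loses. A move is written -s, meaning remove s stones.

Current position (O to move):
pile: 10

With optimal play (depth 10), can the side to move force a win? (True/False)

[10] O move#1: -3:-1/7*, -5:-1/5
[7] X move#2: -3:-1/4, -5:+1/2*
[2] end (terminal -1, O#3); searched 10 to 10

O winning at [10]: False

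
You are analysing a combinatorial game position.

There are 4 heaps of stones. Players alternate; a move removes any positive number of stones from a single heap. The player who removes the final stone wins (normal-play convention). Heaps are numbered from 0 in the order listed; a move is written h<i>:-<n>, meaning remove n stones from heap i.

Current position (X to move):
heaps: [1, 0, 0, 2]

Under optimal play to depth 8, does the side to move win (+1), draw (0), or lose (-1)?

ply 1, X at (1,0,0,2) | h0:-1=-1→(0,0,0,2); h3:-1=+1→(1,0,0,1)*; h3:-2=-1→(1,0,0,0)
ply 2, O at (1,0,0,1) | h0:-1=-1→(0,0,0,1)*; h3:-1=-1→(1,0,0,0)
ply 3, X at (0,0,0,1) | h3:-1=+1→(0,0,0,0)*
ply 4: (0,0,0,0) is terminal -1 (O); from (1,0,0,2) depth 8

value((1,0,0,2), X) = +1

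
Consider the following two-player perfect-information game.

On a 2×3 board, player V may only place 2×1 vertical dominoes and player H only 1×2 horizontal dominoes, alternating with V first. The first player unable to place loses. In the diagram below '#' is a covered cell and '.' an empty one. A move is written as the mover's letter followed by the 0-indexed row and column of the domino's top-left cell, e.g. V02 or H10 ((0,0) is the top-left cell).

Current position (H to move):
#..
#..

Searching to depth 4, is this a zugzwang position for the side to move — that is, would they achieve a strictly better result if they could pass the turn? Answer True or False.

p1 H@[#../#..]: H01[###/#..]+1* H11[#../###]+1
p2 V@[###/#..] terminal -1; root [#../#..] d4
suppose H passes — search the same position with V to move:
pass> p1 V@[#../#..]: V01[##./##.]+1* V02[#.#/#.#]+1
pass> p2 H@[##./##.] terminal -1; root [#../#..] d4
for H: play +1, pass -1

zugzwang(#../#.., H) = False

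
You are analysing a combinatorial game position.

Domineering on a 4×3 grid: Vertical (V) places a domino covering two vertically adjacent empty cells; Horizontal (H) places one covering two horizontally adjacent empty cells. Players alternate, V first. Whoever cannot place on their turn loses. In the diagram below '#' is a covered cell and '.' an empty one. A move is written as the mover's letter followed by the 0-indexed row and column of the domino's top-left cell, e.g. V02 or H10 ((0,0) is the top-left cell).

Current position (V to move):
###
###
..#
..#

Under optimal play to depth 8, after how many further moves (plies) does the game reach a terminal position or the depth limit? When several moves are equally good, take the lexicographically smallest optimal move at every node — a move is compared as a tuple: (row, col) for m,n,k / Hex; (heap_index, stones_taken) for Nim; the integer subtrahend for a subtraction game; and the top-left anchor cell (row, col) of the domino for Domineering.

PV length from [###/###/..#/..#]: 1 ply

ply 1, V at ###/###/..#/..# | V20=+1→###/###/#.#/#.#*; V21=+1→###/###/.##/.##
ply 2: ###/###/#.#/#.# is terminal -1 (H); from ###/###/..#/..# depth 8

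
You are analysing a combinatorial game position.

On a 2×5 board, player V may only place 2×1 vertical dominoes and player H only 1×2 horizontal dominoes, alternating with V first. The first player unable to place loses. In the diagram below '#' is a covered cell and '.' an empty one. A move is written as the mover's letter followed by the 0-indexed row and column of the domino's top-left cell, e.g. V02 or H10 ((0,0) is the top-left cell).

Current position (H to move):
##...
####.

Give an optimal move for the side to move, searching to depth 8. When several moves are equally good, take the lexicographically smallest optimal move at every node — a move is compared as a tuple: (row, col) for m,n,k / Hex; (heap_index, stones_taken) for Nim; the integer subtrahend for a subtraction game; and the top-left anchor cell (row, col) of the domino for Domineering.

H's best at [##.../####.]: H03

[##.../####.] H move#1: H02:-1/####./####., H03:+1/##.##/####.*
[##.##/####.] end (terminal -1, V#2); searched ##.../####. to 8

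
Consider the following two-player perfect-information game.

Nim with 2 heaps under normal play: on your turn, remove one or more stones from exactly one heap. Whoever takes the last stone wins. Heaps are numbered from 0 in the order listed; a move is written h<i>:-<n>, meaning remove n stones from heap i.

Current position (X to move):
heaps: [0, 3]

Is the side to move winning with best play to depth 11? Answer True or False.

ply 1, X at (0,3) | h1:-1=-1→(0,2); h1:-2=-1→(0,1); h1:-3=+1→(0,0)*
ply 2: (0,0) is terminal -1 (O); from (0,3) depth 11

X winning at [(0,3)]: True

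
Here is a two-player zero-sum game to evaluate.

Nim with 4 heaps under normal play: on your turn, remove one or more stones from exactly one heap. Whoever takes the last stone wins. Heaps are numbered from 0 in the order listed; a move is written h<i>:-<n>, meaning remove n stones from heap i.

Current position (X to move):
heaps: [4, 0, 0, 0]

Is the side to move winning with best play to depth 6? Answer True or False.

[(4,0,0,0)] X move#1: h0:-1:-1/(3,0,0,0), h0:-2:-1/(2,0,0,0), h0:-3:-1/(1,0,0,0), h0:-4:+1/(0,0,0,0)*
[(0,0,0,0)] end (terminal -1, O#2); searched (4,0,0,0) to 6

X winning at [(4,0,0,0)]: True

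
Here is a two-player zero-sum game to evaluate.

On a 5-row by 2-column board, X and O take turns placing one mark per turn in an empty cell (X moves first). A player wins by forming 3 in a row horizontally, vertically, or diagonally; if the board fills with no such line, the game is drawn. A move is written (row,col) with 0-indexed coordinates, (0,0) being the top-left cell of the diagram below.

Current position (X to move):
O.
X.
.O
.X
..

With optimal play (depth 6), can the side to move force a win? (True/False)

X winning at [O./X./.O/.X/..]: False

p1 X@[O./X./.O/.X/..]: (0,1)[OX/X./.O/.X/..]+0* (1,1)[O./XX/.O/.X/..]+0 (2,0)[O./X./XO/.X/..]+0 (3,0)[O./X./.O/XX/..]+0 (4,0)[O./X./.O/.X/X.]+0 (4,1)[O./X./.O/.X/.X]+0
p2 O@[OX/X./.O/.X/..]: (1,1)[OX/XO/.O/.X/..]+0* (2,0)[OX/X./OO/.X/..]+0 (3,0)[OX/X./.O/OX/..]+0 (4,0)[OX/X./.O/.X/O.]+0 (4,1)[OX/X./.O/.X/.O]+0
p3 X@[OX/XO/.O/.X/..]: (2,0)[OX/XO/XO/.X/..]+0* (3,0)[OX/XO/.O/XX/..]+0 (4,0)[OX/XO/.O/.X/X.]+0 (4,1)[OX/XO/.O/.X/.X]+0
p4 O@[OX/XO/XO/.X/..]: (3,0)[OX/XO/XO/OX/..]+0* (4,0)[OX/XO/XO/.X/O.]-1 (4,1)[OX/XO/XO/.X/.O]-1
p5 X@[OX/XO/XO/OX/..]: (4,0)[OX/XO/XO/OX/X.]+0* (4,1)[OX/XO/XO/OX/.X]+0
p6 O@[OX/XO/XO/OX/X.]: (4,1)[OX/XO/XO/OX/XO]+0*
p7 X@[OX/XO/XO/OX/XO] terminal +0; root [O./X./.O/.X/..] d6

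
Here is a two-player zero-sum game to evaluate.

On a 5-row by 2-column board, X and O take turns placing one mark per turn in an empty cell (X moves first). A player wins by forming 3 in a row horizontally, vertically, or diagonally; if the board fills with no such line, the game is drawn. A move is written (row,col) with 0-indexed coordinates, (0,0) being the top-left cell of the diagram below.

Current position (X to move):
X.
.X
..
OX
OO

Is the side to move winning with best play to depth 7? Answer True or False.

p1 X@[X./.X/../OX/OO]: (0,1)[XX/.X/../OX/OO]-1 (1,0)[X./XX/../OX/OO]-1 (2,0)[X./.X/X./OX/OO]+1* (2,1)[X./.X/.X/OX/OO]+1
p2 O@[X./.X/X./OX/OO]: (0,1)[XO/.X/X./OX/OO]-1* (1,0)[X./OX/X./OX/OO]-1 (2,1)[X./.X/XO/OX/OO]-1
p3 X@[XO/.X/X./OX/OO]: (1,0)[XO/XX/X./OX/OO]+1* (2,1)[XO/.X/XX/OX/OO]+1
p4 O@[XO/XX/X./OX/OO] terminal -1; root [X./.X/../OX/OO] d7

X winning at [X./.X/../OX/OO]: True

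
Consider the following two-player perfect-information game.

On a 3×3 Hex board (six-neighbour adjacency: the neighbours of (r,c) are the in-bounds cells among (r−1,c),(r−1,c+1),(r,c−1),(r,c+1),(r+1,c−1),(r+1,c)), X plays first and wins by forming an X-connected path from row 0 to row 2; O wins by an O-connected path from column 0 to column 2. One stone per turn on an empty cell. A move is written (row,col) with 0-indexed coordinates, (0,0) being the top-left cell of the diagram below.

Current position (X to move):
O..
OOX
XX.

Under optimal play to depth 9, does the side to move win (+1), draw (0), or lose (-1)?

value(O../OOX/XX., X) = +1

p1 X@[O../OOX/XX.]: (0,1)[OX./OOX/XX.]-1 (0,2)[O.X/OOX/XX.]+1* (2,2)[O../OOX/XXX]-1
p2 O@[O.X/OOX/XX.] terminal -1; root [O../OOX/XX.] d9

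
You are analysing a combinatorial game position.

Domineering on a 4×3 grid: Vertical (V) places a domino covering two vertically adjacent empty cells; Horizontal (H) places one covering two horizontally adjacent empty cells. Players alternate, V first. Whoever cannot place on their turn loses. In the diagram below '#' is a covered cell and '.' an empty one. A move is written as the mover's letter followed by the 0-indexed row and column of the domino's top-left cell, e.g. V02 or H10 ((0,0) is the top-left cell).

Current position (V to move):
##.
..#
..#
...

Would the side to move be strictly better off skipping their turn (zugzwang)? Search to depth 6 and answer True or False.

zugzwang(##./..#/..#/..., V) = False

ply 1, V at ##./..#/..#/... | V10=+1→##./#.#/#.#/...*; V11=+1→##./.##/.##/...; V20=+1→##./..#/#.#/#..; V21=+1→##./..#/.##/.#.
ply 2, H at ##./#.#/#.#/... | H30=-1→##./#.#/#.#/##.*; H31=-1→##./#.#/#.#/.##
ply 3, V at ##./#.#/#.#/##. | V11=+1→##./###/###/##.*
ply 4: ##./###/###/##. is terminal -1 (H); from ##./..#/..#/... depth 6
if V skipped the turn, H would face:
~ ply 1, H at ##./..#/..#/... | H10=-1→##./###/..#/...; H20=+1→##./..#/###/...*; H30=-1→##./..#/..#/##.; H31=-1→##./..#/..#/.##
~ ply 2: ##./..#/###/... is terminal -1 (V); from ##./..#/..#/... depth 6
compare (V): move=+1 vs pass=-1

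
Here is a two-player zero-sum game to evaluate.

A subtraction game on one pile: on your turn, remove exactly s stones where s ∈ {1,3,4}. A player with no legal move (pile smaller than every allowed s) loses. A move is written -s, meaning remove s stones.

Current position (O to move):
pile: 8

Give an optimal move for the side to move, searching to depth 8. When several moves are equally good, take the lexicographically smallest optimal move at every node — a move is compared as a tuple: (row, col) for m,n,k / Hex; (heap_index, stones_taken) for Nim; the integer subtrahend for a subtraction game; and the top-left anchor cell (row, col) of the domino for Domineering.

O's best at [8]: -1

p1 O@[8]: -1[7]+1* -3[5]-1 -4[4]-1
p2 X@[7]: -1[6]-1* -3[4]-1 -4[3]-1
p3 O@[6]: -1[5]-1 -3[3]-1 -4[2]+1*
p4 X@[2]: -1[1]-1*
p5 O@[1]: -1[0]+1*
p6 X@[0] terminal -1; root [8] d8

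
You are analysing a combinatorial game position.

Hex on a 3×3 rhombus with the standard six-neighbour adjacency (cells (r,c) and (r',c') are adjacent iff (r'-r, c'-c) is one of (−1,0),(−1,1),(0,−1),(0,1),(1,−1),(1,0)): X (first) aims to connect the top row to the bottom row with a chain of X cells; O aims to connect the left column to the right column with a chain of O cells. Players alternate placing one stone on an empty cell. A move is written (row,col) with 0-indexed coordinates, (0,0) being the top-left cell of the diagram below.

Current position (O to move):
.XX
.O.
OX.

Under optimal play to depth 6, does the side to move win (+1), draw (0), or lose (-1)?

value(.XX/.O./OX., O) = +1

p1 O@[.XX/.O./OX.]: (0,0)[OXX/.O./OX.]-1 (1,0)[.XX/OO./OX.]-1 (1,2)[.XX/.OO/OX.]+1* (2,2)[.XX/.O./OXO]-1
p2 X@[.XX/.OO/OX.] terminal -1; root [.XX/.O./OX.] d6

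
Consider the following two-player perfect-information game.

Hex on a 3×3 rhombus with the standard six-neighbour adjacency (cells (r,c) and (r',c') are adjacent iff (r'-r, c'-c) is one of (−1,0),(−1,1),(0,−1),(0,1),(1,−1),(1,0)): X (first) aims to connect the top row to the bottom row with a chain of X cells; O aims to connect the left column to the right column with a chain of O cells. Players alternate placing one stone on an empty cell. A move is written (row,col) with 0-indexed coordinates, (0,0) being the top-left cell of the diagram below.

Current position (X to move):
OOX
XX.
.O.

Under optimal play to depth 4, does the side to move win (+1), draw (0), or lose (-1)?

p1 X@[OOX/XX./.O.]: (1,2)[OOX/XXX/.O.]+1* (2,0)[OOX/XX./XO.]+1 (2,2)[OOX/XX./.OX]+1
p2 O@[OOX/XXX/.O.]: (2,0)[OOX/XXX/OO.]-1* (2,2)[OOX/XXX/.OO]-1
p3 X@[OOX/XXX/OO.]: (2,2)[OOX/XXX/OOX]+1*
p4 O@[OOX/XXX/OOX] terminal -1; root [OOX/XX./.O.] d4

value(OOX/XX./.O., X) = +1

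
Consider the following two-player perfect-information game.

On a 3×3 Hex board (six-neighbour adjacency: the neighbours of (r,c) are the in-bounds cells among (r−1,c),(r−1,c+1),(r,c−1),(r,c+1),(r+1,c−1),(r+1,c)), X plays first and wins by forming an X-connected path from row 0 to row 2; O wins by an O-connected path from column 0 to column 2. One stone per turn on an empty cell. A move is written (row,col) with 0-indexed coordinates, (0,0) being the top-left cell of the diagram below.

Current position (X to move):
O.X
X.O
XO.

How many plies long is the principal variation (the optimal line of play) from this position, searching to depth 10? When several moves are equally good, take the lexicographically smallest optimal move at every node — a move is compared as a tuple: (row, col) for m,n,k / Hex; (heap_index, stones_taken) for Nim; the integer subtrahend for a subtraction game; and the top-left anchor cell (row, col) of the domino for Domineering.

ply 1, X at O.X/X.O/XO. | (0,1)=+1→OXX/X.O/XO.*; (1,1)=+1→O.X/XXO/XO.; (2,2)=+1→O.X/X.O/XOX
ply 2: OXX/X.O/XO. is terminal -1 (O); from O.X/X.O/XO. depth 10

PV length from [O.X/X.O/XO.]: 1 ply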